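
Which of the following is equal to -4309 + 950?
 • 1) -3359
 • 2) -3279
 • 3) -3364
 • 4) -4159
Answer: 1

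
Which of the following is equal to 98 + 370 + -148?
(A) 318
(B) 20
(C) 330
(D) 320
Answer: D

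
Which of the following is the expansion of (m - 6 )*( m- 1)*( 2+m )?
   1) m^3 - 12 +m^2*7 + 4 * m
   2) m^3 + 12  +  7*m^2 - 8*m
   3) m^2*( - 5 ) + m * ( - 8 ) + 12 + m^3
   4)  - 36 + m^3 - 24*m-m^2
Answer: 3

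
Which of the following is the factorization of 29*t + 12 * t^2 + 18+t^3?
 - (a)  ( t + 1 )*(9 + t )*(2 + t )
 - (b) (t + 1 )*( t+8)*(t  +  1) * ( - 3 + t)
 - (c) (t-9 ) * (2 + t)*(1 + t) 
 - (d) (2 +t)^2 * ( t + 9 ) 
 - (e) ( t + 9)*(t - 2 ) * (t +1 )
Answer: a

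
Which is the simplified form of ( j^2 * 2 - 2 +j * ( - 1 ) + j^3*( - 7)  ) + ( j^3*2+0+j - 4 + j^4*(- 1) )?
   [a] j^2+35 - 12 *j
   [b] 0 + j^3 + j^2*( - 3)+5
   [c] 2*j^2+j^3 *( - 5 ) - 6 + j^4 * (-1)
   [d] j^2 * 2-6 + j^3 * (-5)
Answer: c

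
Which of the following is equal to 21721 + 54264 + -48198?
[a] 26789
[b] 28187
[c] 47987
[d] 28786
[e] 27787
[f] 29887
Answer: e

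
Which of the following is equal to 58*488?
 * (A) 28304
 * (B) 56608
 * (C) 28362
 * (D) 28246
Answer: A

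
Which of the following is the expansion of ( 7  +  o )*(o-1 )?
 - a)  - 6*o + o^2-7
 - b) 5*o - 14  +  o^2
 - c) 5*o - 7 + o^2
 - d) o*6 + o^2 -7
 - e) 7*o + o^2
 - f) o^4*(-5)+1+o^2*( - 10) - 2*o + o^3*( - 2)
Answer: d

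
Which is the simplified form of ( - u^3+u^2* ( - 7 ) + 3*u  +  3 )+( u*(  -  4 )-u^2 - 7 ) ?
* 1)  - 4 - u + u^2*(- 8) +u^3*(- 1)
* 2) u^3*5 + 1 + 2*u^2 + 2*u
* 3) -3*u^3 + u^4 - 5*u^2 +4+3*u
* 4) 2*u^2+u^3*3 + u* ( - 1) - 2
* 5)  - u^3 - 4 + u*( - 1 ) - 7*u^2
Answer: 1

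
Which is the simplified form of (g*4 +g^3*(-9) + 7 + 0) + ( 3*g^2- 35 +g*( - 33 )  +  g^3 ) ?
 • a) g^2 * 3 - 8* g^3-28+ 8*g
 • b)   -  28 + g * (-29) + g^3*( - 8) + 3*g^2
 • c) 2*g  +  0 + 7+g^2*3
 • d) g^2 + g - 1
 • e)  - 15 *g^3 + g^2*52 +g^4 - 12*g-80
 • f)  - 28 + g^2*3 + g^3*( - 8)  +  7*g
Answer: b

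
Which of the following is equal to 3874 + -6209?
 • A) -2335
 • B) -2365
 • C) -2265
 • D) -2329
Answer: A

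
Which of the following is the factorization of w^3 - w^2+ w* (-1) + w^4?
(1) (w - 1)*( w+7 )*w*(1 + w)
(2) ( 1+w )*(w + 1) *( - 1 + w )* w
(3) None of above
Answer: 2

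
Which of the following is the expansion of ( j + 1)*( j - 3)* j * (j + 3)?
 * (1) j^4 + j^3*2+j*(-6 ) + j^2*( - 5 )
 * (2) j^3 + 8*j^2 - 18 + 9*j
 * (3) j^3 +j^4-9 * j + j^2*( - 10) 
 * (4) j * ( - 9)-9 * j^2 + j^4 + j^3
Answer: 4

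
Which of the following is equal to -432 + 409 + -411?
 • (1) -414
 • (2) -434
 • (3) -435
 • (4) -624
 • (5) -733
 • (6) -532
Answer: 2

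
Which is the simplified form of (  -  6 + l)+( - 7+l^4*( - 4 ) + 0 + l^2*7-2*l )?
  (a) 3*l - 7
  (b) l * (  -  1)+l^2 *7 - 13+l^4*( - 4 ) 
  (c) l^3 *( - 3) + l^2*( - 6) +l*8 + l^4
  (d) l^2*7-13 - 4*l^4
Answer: b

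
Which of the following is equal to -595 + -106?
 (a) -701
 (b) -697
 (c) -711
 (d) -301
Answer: a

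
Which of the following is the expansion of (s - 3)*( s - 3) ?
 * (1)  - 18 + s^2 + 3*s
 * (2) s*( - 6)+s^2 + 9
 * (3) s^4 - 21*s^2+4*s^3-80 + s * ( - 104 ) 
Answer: 2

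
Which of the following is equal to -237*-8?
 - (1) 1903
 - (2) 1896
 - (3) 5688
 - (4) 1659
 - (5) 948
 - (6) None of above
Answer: 2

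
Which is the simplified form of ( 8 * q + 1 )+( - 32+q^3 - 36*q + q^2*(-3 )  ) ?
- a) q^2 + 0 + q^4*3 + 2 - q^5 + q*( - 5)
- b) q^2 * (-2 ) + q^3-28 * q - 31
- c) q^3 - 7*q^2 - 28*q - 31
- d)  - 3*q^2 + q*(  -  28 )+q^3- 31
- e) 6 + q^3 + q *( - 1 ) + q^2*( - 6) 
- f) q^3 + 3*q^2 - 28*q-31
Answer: d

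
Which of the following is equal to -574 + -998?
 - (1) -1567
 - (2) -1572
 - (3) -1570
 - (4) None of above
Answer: 2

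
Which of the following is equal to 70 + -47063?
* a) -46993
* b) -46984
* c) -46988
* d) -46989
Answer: a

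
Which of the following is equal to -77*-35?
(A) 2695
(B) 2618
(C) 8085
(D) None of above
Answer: A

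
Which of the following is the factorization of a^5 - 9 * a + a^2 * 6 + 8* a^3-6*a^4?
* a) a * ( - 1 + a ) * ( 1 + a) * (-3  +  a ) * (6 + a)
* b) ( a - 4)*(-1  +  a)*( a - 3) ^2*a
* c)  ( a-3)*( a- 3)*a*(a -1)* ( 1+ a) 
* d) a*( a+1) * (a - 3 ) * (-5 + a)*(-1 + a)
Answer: c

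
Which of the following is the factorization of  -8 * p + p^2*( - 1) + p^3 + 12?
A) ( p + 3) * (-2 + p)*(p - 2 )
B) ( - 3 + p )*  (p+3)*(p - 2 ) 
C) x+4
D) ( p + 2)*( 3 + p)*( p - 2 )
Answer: A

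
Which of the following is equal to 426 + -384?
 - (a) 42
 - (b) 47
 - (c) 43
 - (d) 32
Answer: a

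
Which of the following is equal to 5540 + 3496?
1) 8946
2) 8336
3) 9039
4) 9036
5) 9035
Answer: 4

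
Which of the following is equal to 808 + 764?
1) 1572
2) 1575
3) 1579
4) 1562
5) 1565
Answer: 1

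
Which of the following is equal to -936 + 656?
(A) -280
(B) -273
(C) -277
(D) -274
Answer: A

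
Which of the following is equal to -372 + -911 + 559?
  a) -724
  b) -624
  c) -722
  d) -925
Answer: a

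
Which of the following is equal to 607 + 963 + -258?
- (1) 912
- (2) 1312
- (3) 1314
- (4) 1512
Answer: 2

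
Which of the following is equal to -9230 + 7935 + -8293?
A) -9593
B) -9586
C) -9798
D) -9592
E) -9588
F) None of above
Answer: E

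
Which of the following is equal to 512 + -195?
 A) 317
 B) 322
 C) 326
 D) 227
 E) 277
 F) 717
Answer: A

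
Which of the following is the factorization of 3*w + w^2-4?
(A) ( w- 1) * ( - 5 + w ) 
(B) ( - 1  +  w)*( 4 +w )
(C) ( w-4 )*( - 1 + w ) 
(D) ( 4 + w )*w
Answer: B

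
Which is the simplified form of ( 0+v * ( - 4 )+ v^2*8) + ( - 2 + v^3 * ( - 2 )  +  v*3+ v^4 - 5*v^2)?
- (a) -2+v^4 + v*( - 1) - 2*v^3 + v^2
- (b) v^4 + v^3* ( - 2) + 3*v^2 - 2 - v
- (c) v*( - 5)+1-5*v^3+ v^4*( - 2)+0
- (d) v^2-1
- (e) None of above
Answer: b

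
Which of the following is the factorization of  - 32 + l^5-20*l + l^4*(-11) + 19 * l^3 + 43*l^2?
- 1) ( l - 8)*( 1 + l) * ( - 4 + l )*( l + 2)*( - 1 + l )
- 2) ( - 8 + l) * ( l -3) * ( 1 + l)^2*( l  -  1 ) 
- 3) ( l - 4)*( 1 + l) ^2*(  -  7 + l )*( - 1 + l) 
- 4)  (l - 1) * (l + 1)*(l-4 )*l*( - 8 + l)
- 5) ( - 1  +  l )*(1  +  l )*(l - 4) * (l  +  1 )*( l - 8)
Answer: 5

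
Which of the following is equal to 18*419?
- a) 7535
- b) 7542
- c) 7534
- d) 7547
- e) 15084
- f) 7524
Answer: b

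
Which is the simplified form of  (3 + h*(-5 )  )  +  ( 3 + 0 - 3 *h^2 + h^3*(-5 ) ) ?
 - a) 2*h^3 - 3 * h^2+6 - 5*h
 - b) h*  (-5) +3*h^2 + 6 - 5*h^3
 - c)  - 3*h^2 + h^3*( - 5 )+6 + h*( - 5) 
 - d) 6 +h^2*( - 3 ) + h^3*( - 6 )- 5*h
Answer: c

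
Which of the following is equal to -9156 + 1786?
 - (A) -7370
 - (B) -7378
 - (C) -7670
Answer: A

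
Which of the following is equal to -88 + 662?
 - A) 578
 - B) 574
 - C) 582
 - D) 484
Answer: B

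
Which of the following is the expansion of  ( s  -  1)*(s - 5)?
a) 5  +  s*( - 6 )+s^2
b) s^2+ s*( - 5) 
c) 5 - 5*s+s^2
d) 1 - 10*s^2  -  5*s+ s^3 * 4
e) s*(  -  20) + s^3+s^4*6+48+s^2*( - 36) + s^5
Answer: a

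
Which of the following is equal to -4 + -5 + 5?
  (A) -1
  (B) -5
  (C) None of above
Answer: C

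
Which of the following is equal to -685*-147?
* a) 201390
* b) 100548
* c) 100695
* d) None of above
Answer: c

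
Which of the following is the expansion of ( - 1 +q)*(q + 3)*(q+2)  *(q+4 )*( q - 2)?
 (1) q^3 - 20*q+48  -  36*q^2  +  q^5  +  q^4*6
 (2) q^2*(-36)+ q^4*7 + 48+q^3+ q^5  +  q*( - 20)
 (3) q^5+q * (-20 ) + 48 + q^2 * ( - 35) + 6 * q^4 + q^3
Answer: 1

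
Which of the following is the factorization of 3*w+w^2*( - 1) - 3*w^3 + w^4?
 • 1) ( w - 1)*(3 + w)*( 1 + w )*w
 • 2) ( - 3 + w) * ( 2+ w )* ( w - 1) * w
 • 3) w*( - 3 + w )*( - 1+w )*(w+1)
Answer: 3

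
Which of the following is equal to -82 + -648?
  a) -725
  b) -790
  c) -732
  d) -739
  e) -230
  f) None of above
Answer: f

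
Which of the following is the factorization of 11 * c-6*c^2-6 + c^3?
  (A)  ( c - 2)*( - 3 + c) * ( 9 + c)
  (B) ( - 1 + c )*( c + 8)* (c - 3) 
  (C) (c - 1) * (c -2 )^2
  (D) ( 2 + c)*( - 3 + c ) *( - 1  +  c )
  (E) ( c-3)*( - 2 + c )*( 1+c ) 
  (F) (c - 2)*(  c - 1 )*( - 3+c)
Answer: F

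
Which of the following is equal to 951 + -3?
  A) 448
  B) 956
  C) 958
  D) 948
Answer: D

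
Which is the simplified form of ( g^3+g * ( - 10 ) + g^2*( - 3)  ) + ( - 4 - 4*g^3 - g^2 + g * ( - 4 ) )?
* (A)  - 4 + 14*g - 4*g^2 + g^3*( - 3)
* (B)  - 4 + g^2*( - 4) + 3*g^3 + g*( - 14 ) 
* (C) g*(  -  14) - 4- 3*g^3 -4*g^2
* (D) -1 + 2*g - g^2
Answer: C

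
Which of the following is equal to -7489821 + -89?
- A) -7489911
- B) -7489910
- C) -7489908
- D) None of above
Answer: B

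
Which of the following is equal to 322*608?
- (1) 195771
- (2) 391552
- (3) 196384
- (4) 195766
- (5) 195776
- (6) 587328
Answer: 5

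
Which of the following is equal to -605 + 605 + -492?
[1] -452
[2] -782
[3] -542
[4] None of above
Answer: 4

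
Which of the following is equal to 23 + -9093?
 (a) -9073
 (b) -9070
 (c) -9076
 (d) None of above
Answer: b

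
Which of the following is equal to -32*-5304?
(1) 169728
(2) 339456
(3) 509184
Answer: 1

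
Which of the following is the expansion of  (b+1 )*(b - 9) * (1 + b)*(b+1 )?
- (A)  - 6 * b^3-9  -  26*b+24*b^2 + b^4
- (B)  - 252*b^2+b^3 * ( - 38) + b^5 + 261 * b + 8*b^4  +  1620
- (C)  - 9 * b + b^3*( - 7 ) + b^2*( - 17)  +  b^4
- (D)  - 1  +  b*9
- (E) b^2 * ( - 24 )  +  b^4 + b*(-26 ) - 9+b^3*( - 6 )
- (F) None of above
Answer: E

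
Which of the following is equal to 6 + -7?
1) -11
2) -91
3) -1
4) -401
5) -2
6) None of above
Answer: 3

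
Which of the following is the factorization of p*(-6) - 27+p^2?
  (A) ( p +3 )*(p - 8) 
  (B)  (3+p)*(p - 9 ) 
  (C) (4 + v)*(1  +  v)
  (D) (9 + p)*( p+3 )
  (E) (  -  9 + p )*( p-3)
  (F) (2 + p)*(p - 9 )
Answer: B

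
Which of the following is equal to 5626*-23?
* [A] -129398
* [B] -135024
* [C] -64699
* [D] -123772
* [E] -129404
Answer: A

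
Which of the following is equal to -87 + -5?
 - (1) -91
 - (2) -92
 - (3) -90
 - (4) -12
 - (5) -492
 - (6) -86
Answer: 2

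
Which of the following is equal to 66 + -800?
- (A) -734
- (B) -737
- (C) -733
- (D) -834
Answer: A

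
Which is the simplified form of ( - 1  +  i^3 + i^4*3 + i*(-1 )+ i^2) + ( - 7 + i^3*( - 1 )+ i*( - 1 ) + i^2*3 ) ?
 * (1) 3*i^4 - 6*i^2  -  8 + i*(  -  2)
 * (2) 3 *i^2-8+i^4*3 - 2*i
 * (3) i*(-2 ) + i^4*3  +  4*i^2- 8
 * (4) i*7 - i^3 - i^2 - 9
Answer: 3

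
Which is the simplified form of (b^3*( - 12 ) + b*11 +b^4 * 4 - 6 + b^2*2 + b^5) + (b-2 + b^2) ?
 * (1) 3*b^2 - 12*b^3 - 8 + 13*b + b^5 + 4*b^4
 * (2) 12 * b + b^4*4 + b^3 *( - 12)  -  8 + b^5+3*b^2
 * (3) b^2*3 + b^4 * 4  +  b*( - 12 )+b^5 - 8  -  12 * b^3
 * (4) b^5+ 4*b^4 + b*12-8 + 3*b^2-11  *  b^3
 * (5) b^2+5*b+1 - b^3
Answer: 2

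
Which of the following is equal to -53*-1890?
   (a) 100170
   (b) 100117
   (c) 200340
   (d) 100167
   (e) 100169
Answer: a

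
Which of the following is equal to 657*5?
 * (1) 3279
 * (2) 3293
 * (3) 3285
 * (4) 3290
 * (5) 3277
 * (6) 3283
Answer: 3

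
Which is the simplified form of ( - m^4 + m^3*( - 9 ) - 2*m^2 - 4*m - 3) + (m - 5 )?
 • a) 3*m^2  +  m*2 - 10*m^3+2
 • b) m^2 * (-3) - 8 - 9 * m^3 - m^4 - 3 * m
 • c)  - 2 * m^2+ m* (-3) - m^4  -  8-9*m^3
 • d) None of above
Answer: c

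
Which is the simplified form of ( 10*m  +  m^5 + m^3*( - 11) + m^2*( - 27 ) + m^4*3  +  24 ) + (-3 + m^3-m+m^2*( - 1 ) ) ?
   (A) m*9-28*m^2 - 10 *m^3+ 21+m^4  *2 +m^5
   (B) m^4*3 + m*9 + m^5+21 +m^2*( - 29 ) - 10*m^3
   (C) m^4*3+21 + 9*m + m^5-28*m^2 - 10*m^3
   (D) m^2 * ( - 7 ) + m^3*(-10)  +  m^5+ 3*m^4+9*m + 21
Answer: C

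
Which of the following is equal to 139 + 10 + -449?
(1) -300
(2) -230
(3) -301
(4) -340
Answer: 1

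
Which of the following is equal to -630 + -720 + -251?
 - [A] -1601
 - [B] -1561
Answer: A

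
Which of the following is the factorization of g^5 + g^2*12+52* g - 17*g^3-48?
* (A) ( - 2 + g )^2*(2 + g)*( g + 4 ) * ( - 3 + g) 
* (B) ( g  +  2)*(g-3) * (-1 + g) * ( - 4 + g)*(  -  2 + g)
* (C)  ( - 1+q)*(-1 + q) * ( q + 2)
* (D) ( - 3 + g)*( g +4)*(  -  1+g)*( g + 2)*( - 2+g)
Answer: D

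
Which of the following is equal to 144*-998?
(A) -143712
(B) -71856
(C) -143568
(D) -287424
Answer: A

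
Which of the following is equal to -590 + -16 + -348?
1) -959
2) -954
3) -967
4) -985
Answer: 2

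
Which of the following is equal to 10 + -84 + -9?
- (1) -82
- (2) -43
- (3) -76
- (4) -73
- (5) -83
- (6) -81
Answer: 5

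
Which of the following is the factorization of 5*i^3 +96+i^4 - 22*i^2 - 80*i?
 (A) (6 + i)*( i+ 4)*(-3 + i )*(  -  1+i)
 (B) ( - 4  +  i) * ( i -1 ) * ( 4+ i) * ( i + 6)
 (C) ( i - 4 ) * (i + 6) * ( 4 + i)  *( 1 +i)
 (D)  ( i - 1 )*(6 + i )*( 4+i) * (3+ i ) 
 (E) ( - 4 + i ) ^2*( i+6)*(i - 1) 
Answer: B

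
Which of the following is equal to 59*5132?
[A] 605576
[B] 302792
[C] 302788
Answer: C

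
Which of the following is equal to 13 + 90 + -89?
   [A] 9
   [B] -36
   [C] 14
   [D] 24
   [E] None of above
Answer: C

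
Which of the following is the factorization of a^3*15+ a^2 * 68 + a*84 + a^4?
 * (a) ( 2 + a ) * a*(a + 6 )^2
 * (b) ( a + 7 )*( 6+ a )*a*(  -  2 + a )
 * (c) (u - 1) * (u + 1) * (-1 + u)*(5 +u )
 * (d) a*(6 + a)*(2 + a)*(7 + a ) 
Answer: d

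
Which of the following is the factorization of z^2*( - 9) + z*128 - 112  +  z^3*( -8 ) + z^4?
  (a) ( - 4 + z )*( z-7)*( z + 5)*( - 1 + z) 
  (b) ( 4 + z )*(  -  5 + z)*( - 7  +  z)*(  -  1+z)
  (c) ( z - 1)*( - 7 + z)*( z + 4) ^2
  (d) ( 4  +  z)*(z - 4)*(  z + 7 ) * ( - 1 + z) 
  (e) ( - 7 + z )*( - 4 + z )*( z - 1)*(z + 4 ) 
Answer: e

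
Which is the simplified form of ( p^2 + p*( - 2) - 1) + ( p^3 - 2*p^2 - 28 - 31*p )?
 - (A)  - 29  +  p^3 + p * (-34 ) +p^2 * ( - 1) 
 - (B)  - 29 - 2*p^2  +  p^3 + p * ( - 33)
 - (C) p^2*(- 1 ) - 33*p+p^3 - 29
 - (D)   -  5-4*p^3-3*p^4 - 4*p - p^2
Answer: C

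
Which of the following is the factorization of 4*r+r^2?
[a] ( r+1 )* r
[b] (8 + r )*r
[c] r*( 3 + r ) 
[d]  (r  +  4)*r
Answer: d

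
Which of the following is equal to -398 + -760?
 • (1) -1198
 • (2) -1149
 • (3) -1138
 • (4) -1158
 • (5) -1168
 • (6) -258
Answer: 4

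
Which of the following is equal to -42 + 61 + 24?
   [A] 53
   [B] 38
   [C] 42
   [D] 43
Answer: D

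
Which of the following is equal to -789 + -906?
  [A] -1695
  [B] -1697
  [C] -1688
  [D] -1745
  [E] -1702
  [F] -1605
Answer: A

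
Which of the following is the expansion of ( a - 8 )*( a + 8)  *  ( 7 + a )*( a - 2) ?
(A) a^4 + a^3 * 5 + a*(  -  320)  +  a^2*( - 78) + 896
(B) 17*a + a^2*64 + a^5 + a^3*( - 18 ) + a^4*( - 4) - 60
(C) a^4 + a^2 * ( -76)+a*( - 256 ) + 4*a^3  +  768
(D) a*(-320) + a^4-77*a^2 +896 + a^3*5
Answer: A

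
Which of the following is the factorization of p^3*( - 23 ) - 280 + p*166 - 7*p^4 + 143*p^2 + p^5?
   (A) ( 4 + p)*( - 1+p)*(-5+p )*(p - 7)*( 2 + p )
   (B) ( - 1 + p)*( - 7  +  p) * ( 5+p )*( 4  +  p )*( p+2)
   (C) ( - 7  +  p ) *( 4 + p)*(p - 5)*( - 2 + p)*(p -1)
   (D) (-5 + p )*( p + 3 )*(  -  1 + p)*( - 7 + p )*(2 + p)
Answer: A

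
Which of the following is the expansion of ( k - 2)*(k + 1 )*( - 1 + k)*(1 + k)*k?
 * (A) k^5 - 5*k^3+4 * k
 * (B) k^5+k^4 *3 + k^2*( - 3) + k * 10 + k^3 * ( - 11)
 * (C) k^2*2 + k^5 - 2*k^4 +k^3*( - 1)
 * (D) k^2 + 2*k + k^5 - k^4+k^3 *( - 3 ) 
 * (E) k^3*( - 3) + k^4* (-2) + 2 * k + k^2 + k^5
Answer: D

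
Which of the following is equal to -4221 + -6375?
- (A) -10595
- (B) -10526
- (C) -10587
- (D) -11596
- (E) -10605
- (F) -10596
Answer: F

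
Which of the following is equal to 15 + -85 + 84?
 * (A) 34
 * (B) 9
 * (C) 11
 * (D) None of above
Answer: D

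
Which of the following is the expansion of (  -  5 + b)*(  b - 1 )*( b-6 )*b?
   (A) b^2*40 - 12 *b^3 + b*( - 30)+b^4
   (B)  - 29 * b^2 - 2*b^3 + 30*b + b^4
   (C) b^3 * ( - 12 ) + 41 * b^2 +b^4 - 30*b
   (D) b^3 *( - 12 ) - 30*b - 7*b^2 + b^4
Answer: C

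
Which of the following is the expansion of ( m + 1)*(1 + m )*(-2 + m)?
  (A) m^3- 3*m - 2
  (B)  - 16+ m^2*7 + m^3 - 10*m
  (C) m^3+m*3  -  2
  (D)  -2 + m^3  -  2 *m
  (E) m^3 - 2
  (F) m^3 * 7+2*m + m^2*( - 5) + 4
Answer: A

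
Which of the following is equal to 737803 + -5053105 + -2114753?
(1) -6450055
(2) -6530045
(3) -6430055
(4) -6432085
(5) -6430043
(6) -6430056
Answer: 3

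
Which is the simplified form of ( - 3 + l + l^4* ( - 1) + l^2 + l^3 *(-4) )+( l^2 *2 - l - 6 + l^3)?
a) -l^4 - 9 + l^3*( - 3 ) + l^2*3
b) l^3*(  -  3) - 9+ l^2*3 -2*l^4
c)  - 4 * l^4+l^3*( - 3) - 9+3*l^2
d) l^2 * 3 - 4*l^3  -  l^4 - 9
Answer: a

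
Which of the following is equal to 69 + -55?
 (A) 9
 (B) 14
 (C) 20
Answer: B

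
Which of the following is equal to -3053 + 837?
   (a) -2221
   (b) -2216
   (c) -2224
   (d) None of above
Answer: b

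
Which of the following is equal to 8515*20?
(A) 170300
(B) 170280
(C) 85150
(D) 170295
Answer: A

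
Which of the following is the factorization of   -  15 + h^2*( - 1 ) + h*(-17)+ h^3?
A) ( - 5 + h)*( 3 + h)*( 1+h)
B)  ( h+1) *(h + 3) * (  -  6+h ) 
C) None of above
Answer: A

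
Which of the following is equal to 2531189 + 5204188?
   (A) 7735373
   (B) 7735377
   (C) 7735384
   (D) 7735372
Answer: B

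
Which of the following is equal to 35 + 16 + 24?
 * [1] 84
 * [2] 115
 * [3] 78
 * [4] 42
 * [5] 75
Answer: 5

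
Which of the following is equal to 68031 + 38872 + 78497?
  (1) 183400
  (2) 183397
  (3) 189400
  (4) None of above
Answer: 4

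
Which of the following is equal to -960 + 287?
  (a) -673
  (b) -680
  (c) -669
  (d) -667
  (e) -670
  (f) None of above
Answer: a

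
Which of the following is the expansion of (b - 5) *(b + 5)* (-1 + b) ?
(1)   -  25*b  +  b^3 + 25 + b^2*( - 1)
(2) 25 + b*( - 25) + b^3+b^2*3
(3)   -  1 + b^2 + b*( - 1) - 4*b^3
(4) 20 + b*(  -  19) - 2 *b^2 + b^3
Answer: 1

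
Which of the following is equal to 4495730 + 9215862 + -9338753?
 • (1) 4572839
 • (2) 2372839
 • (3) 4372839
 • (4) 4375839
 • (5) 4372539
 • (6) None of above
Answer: 3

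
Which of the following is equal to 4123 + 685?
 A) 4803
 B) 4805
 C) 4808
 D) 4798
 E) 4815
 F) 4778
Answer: C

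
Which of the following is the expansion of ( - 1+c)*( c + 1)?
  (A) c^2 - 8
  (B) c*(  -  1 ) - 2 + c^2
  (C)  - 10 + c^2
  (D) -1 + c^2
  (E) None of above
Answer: D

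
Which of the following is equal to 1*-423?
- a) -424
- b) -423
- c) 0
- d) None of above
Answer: b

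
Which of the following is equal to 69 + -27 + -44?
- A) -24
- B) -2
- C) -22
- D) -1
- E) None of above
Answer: B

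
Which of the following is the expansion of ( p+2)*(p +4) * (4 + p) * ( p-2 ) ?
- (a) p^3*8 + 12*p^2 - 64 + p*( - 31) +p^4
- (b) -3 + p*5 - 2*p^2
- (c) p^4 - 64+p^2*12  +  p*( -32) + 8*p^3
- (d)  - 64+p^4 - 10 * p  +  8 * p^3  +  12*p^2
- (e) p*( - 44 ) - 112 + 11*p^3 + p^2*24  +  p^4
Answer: c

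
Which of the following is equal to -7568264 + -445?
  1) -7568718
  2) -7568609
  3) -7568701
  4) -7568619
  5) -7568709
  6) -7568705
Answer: 5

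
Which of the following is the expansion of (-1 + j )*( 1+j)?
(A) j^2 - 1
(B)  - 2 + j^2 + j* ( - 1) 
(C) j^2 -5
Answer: A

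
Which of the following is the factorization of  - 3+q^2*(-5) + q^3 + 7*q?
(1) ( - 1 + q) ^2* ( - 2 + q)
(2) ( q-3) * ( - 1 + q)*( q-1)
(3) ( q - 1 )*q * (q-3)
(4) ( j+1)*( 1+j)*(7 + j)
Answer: 2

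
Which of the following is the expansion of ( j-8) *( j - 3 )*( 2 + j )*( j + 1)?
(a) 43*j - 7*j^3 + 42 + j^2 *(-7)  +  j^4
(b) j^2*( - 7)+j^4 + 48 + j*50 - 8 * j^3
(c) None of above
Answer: b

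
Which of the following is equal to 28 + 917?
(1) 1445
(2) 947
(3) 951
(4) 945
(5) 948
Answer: 4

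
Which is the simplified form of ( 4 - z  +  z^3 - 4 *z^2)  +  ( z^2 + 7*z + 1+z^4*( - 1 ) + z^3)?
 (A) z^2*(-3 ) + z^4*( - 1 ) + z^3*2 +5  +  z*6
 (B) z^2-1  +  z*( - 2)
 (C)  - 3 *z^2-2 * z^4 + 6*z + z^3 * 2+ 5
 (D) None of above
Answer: A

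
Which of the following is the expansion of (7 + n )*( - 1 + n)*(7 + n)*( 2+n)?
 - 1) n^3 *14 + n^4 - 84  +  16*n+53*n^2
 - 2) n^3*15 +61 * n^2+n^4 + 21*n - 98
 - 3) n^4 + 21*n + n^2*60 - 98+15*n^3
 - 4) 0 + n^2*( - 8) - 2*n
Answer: 2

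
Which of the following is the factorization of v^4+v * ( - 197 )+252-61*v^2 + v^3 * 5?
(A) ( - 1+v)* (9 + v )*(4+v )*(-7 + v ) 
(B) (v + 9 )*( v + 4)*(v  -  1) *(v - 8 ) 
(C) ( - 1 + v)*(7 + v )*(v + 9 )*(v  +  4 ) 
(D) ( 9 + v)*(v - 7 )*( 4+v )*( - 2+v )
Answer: A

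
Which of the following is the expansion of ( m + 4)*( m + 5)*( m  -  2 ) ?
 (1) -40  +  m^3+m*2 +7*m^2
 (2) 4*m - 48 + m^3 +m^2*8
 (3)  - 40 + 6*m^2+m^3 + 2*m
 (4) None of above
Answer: 1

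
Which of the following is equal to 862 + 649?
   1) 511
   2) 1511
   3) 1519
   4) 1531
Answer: 2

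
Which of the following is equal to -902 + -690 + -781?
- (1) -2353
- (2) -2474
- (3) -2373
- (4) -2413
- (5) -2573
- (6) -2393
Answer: 3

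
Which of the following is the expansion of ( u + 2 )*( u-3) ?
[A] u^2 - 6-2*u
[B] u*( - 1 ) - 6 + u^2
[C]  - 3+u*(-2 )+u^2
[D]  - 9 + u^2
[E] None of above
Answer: B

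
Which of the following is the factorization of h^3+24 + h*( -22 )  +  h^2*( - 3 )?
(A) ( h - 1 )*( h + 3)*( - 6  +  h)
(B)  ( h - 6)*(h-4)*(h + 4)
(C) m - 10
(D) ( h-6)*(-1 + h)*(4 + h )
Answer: D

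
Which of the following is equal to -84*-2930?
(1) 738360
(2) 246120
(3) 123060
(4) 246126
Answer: 2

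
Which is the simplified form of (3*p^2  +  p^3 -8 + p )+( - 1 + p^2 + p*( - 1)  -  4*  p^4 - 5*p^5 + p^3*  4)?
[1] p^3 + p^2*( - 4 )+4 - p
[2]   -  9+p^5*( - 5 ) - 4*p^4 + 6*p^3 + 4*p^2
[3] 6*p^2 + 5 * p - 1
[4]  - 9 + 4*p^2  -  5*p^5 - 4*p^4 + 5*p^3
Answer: 4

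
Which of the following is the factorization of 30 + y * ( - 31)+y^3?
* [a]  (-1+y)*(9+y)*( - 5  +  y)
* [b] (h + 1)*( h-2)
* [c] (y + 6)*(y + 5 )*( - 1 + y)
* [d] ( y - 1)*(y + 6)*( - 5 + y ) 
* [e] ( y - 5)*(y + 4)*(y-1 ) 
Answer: d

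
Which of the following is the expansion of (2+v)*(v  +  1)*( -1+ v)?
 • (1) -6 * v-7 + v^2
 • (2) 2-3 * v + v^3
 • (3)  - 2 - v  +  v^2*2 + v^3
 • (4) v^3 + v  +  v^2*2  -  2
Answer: 3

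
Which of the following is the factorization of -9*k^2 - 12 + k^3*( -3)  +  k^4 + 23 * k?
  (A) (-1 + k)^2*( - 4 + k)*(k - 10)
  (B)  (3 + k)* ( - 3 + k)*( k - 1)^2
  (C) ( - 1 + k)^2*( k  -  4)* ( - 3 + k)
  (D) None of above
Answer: D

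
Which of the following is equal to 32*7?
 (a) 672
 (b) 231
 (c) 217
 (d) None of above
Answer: d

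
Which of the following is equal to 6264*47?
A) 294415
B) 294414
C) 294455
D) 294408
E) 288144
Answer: D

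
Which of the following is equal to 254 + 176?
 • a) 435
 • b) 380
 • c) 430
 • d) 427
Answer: c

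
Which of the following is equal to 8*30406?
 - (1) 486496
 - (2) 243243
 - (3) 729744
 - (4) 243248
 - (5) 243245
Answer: 4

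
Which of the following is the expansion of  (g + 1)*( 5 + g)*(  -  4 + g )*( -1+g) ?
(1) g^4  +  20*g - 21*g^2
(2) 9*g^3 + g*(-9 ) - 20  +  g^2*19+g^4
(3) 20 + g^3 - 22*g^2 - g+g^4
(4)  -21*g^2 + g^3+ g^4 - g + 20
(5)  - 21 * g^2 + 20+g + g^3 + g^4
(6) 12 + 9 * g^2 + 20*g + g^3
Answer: 4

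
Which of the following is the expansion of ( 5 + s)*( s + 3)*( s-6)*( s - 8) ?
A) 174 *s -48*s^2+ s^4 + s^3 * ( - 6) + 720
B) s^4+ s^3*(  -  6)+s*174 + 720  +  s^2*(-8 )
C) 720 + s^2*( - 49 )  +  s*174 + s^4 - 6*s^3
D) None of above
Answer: C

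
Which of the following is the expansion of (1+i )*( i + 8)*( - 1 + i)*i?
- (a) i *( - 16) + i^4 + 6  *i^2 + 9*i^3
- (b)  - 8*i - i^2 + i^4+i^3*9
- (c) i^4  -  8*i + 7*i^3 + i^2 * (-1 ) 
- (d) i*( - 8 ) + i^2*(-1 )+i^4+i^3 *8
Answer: d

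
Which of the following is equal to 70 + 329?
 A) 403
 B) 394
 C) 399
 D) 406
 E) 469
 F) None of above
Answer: C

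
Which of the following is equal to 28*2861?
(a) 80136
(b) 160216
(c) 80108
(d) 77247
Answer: c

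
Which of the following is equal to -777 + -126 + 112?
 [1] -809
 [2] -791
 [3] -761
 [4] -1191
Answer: 2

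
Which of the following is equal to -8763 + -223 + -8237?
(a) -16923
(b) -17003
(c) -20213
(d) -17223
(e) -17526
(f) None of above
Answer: d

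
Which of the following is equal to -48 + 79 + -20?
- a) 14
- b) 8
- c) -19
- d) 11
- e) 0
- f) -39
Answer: d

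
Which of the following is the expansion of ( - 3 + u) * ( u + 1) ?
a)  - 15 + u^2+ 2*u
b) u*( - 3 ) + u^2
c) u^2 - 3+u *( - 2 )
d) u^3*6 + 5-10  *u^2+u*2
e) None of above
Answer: c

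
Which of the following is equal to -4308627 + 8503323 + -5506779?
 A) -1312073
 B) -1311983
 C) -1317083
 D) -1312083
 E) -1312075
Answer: D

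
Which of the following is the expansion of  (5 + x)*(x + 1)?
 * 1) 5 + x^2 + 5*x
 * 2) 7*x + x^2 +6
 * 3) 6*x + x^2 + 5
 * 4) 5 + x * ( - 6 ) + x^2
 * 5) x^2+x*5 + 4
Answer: 3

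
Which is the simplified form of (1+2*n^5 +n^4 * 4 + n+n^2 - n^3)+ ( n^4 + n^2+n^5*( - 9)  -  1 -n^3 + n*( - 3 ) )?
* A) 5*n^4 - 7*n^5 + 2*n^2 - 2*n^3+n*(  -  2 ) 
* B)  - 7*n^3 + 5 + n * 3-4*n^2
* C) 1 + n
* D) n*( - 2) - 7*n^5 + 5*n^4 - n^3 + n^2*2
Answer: A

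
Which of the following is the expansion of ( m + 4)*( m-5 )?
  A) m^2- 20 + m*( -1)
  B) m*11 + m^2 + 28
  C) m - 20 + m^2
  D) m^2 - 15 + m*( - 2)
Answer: A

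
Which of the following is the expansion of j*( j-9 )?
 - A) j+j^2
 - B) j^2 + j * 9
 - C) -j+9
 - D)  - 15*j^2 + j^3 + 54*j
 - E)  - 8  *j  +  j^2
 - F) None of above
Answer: F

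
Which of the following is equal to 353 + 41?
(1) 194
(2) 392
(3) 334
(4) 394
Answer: 4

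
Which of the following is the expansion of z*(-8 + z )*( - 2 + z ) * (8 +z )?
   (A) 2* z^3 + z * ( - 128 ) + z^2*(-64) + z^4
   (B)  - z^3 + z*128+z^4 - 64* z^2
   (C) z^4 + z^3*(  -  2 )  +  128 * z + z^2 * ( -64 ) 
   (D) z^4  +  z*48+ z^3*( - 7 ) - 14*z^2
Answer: C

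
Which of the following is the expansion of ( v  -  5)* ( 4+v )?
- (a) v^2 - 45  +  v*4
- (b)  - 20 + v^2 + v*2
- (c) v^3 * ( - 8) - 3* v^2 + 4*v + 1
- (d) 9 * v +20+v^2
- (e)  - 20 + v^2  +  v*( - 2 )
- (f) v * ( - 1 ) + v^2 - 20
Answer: f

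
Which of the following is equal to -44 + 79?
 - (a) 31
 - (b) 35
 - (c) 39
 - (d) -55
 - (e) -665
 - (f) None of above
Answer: b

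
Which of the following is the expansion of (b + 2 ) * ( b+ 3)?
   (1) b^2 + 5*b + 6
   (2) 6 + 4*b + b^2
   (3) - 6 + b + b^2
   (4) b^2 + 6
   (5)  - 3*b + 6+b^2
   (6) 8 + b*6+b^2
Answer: 1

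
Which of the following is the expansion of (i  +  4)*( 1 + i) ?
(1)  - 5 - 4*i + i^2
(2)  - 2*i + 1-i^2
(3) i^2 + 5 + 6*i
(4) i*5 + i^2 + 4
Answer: 4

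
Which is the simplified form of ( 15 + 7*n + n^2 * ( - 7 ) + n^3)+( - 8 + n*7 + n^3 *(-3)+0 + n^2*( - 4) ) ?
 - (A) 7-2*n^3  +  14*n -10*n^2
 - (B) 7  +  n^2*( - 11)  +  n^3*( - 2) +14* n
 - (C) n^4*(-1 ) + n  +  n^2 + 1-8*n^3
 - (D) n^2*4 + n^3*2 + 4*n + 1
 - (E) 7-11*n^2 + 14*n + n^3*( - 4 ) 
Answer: B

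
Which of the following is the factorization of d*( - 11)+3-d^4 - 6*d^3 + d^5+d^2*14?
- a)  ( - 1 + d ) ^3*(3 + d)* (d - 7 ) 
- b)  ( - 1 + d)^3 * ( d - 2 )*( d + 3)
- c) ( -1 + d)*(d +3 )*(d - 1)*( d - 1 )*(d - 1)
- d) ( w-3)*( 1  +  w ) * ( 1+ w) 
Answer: c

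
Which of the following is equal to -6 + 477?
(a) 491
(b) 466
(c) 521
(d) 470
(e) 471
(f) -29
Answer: e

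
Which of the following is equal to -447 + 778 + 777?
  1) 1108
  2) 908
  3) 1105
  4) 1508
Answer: 1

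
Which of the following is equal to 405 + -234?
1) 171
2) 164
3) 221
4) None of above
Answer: 1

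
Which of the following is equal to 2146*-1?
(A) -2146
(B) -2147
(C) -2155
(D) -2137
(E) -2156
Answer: A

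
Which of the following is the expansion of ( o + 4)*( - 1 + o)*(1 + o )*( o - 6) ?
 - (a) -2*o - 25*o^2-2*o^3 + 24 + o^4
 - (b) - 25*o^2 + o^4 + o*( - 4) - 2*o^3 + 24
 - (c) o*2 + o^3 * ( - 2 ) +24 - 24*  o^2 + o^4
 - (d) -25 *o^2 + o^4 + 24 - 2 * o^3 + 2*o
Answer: d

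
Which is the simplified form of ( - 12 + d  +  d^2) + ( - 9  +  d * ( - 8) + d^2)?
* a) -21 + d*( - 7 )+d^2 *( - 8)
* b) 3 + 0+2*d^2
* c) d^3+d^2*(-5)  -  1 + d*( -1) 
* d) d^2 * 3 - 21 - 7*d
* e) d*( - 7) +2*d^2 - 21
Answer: e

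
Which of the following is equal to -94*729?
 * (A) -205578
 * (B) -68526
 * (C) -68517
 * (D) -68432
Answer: B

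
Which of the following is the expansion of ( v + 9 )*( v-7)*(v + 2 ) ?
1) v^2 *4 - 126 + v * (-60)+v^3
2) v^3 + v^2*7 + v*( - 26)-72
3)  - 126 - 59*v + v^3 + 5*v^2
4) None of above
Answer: 4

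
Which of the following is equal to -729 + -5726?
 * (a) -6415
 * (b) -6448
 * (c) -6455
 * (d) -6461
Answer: c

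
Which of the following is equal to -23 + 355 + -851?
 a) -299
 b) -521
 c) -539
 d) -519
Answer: d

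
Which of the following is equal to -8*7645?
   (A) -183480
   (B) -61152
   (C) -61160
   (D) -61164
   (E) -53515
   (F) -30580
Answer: C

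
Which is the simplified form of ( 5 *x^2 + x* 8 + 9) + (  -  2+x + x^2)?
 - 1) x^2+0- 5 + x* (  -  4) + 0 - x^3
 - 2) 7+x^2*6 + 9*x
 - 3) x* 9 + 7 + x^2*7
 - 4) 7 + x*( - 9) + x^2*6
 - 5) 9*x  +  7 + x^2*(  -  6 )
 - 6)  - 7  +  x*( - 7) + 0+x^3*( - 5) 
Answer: 2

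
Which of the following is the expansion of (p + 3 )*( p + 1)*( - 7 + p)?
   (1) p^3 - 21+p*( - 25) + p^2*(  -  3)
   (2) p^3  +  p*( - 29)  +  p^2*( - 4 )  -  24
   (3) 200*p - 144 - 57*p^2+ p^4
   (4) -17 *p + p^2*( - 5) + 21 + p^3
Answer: 1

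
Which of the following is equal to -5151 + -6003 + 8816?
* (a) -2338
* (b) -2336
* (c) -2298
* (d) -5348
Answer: a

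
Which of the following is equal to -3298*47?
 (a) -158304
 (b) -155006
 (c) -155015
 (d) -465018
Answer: b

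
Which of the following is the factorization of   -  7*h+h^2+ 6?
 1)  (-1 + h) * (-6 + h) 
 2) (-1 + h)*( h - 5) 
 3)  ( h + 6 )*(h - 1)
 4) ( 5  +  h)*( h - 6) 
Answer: 1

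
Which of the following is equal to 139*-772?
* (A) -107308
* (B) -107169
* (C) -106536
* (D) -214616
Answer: A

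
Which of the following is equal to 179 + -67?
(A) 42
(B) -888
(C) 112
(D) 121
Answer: C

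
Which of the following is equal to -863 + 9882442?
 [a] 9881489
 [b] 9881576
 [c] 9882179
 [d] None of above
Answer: d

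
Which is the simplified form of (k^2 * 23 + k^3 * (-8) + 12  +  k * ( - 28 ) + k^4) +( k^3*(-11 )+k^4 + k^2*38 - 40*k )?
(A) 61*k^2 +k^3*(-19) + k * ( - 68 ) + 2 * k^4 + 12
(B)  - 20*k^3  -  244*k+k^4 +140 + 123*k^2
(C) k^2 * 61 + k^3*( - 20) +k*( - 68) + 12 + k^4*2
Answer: A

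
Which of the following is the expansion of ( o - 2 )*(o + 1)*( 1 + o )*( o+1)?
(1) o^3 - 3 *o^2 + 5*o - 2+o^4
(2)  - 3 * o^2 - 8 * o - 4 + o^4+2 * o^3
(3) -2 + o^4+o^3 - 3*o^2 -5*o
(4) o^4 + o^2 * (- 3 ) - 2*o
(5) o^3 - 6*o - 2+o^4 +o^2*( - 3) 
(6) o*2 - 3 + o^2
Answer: 3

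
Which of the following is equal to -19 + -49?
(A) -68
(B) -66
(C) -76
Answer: A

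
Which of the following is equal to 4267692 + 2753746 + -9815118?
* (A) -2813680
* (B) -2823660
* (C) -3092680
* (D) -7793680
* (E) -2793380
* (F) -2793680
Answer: F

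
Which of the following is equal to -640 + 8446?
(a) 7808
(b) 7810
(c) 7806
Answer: c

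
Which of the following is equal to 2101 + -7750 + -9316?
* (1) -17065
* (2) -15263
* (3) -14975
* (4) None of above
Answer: 4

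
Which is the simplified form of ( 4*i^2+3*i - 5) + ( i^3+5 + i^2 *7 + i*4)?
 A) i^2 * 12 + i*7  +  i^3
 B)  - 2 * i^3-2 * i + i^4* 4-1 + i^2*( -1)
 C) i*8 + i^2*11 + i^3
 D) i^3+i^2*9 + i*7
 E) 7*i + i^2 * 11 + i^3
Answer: E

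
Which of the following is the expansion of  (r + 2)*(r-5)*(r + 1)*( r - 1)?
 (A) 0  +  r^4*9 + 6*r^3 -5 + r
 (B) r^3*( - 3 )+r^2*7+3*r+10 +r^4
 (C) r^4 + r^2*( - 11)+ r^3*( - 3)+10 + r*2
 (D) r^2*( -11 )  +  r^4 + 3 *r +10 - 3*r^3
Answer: D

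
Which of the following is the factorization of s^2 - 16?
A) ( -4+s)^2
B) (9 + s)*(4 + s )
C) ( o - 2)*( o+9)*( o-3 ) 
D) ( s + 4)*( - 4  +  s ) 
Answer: D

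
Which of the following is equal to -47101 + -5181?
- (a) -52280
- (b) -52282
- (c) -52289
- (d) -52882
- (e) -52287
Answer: b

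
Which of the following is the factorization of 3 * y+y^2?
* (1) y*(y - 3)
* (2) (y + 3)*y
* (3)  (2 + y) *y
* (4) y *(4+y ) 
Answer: 2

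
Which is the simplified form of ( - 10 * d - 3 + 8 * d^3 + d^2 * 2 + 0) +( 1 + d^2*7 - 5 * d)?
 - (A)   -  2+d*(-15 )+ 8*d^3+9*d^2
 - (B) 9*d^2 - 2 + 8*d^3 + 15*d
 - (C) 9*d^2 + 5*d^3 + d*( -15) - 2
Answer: A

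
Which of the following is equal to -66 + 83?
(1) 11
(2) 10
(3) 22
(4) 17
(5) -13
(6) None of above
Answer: 4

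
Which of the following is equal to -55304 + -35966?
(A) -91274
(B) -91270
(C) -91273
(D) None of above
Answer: B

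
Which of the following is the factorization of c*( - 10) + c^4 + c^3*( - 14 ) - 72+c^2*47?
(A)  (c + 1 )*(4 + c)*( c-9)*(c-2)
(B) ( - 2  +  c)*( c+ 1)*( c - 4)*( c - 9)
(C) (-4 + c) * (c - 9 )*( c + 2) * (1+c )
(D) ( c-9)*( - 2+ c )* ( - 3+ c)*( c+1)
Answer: B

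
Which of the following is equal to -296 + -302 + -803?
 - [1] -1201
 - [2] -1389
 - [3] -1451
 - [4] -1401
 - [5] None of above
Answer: 4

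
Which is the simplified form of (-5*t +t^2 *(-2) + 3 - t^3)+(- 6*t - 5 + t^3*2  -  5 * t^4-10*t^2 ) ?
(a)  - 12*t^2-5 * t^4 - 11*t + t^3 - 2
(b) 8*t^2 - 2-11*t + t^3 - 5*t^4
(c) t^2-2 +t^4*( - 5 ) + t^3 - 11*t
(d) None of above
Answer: a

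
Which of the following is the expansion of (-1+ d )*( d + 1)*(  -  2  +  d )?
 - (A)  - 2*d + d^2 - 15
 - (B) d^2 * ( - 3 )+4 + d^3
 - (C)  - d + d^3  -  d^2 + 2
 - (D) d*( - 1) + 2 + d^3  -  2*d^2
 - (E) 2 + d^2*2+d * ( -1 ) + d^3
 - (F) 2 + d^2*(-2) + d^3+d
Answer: D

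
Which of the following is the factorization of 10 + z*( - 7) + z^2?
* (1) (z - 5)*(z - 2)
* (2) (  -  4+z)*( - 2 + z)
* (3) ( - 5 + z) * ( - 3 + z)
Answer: 1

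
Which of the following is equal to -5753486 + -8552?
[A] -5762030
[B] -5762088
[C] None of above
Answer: C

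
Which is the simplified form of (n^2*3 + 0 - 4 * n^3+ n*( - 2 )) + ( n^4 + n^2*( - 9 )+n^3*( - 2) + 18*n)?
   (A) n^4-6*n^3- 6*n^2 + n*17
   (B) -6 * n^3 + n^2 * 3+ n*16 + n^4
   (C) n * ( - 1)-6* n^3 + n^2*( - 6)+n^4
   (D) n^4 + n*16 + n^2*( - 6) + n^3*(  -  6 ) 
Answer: D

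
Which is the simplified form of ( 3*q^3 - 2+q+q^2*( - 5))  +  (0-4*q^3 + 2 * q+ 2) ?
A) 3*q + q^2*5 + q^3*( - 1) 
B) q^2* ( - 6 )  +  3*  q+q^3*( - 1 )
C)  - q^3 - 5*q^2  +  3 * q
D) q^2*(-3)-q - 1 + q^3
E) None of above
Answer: C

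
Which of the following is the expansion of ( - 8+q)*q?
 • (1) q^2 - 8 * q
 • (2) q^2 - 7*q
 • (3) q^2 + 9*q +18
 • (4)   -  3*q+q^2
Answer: 1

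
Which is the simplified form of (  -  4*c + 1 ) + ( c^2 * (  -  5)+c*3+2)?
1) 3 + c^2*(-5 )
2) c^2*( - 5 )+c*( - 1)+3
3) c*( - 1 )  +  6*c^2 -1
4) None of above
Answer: 2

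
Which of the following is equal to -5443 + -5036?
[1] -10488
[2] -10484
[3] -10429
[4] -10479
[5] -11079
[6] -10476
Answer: 4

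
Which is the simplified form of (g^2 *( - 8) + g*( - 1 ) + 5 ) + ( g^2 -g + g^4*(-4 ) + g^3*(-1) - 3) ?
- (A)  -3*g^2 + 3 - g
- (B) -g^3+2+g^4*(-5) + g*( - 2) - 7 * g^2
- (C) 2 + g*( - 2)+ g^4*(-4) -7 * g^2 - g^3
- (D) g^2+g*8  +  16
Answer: C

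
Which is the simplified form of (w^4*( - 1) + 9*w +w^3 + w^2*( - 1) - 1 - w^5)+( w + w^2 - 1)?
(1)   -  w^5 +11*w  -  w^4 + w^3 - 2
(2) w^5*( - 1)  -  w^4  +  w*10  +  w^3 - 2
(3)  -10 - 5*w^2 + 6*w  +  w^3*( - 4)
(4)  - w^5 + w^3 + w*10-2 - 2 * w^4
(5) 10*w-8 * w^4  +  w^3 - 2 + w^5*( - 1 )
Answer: 2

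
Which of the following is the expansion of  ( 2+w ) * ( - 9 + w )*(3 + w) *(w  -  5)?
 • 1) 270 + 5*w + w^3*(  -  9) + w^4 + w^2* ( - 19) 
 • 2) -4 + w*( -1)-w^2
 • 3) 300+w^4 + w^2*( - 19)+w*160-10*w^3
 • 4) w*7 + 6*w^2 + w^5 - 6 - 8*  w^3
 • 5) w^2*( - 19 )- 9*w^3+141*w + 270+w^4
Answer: 5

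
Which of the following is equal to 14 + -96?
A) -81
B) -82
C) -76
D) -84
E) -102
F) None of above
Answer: B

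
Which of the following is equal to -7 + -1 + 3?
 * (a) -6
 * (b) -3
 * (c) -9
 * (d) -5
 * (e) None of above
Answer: d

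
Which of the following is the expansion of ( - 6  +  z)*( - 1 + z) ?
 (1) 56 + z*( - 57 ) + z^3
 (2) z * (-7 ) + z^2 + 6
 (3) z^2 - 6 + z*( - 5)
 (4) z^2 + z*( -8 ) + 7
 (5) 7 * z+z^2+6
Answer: 2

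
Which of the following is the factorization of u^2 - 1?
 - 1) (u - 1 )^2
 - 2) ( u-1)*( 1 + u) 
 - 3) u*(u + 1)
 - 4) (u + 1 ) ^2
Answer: 2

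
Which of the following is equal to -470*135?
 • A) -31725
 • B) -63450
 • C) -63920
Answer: B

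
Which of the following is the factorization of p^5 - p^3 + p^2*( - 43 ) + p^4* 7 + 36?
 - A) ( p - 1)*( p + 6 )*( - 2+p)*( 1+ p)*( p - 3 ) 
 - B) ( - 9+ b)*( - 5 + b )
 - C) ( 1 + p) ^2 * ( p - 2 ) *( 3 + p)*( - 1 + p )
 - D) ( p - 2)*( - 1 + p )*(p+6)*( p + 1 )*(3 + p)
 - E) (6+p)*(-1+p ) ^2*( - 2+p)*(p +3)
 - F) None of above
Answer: D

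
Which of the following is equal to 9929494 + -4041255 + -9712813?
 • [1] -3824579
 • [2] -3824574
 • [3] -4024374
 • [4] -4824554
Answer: 2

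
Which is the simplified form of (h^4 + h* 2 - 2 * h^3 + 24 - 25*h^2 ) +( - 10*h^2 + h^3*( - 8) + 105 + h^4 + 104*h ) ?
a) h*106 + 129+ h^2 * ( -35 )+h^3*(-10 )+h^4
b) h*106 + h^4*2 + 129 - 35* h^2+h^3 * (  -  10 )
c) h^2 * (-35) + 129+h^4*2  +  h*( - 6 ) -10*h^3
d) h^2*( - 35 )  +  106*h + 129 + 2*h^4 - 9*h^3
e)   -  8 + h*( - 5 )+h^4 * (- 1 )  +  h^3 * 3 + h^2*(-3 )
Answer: b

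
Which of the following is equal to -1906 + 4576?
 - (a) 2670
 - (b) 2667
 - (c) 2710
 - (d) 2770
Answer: a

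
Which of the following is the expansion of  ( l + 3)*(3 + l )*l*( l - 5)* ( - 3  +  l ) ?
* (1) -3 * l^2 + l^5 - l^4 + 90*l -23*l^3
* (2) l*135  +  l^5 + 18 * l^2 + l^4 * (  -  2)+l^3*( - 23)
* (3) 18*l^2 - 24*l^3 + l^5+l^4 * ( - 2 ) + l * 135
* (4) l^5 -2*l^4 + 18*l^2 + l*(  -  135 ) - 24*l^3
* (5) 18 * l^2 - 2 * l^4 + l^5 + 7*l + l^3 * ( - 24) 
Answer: 3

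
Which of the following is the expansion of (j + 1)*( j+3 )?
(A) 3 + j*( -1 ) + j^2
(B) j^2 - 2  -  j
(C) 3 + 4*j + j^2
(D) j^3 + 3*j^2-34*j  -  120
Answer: C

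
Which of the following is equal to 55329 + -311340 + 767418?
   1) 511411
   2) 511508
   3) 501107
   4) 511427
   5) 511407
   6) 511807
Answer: 5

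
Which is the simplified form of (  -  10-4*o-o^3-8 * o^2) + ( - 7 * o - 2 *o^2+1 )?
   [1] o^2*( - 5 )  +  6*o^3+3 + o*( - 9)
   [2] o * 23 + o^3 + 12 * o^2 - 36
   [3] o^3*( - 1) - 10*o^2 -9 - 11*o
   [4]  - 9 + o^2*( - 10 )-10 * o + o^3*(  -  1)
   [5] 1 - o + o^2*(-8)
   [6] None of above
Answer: 3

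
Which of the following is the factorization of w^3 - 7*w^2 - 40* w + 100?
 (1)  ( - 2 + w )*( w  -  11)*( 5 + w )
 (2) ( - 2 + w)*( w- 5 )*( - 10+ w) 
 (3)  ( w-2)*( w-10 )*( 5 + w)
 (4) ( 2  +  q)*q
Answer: 3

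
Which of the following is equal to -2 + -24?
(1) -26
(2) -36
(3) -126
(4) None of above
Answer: 1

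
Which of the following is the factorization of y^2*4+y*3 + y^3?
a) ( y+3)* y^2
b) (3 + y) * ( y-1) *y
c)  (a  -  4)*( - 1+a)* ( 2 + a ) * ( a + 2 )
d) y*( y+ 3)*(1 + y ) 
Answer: d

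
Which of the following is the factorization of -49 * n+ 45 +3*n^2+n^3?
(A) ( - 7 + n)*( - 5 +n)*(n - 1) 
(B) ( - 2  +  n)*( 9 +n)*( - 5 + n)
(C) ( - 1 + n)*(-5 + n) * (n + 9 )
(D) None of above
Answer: C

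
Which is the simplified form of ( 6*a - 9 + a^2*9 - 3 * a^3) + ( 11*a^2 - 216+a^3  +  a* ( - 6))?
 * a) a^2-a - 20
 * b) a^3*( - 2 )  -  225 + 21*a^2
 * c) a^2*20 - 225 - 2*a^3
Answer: c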